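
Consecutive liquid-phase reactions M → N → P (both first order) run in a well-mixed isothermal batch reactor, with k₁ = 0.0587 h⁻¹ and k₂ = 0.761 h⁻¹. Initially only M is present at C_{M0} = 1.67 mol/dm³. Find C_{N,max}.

At the optimum, C_{N,max}/C_{M0} = (k₁/k₂)^[k₂/(k₂−k₁)].
= (0.0587/0.761)^(0.761/(0.761−0.0587)) = (0.07714)^(1.084) = 0.06227.
C_{N,max} = 0.06227×1.67 = 0.104 mol/dm³.

0.104 mol/dm³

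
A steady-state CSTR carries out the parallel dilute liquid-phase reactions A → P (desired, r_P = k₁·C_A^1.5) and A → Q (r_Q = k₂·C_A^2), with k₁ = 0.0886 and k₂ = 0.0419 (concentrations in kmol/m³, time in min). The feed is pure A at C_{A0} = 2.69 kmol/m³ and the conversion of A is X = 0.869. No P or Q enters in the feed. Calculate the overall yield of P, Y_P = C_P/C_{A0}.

0.679

Exit C_A = C_{A0}(1−X) = 2.69×0.131 = 0.3524 kmol/m³.
In a CSTR the entire volume is at exit conditions, so r_P = 0.0886×0.3524^1.5 = 0.01853 and r_Q = 0.0419×0.3524^2 = 0.005203.
Fraction of consumed A going to P: r_P/(r_P+r_Q) = 0.7808.
C_P = 0.7808·C_{A0}·X = 0.7808×2.69×0.869 = 1.83 kmol/m³; Y_P = C_P/C_{A0} = 0.679.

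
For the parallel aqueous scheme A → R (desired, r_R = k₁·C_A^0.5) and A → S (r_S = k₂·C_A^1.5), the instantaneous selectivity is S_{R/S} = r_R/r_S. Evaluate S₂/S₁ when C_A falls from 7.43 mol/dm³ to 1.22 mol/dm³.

S_{R/S} = (k₁/k₂)·C_A⁻¹, so S₂/S₁ = (C_{A,2}/C_{A,1})⁻¹.
= 7.43/1.22 = 6.09.
Selectivity toward R rises as C_A falls — low-concentration operation is favoured.

6.09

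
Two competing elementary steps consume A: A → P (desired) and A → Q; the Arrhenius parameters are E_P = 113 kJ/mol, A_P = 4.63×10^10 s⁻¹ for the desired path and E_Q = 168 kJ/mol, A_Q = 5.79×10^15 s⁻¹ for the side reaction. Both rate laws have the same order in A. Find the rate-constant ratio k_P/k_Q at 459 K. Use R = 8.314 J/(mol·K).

14.5

Since both paths have the same order in A, the concentration cancels and S_{P/Q} = k_P/k_Q = (A_P/A_Q)·exp[(E_Q−E_P)/(RT)].
(E_Q−E_P)/(RT) = (168−113)×10³/(8.314×459) = 55000/3816 = 14.41.
k_P/k_Q = (4.63×10^10/5.79×10^15)·exp(14.41) = 7.997×10^-6 × 1.817×10^6 = 14.5.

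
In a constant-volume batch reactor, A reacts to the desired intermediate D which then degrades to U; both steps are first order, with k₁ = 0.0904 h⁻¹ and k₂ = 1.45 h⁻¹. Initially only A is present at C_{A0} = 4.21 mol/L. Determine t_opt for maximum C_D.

2.04 h

Setting dC_D/dt = 0 gives t_opt = ln(k₂/k₁)/(k₂−k₁).
= ln(1.45/0.0904)/(1.45−0.0904) = ln(16.04)/1.360 = 2.775/1.360 = 2.04 h.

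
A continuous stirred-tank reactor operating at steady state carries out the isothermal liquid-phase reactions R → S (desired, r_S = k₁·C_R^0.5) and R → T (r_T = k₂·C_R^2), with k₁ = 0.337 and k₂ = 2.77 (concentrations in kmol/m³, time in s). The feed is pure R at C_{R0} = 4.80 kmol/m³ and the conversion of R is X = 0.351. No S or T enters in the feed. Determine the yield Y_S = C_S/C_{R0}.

0.00760

Exit C_R = C_{R0}(1−X) = 4.80×0.649 = 3.115 kmol/m³.
A CSTR operates uniformly at the exit composition, giving r_S = 0.5948 and r_T = 26.88 (each k·C_R^n at C_R = 3.115).
Fraction of consumed R going to S: r_S/(r_S+r_T) = 0.02165.
C_S = 0.02165·C_{R0}·X = 0.02165×4.80×0.351 = 0.0365 kmol/m³; Y_S = C_S/C_{R0} = 0.00760.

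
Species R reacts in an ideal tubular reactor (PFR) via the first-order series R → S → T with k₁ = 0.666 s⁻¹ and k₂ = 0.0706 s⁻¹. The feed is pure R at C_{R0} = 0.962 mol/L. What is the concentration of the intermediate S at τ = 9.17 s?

0.561 mol/L

Solving the coupled first-order balances gives C_S(τ) = [k₁/(k₂−k₁)]·C_{R0}·(e^(−k₁τ) − e^(−k₂τ)).
e^(−k₁τ) = e^(−0.666×9.17) = e^(−6.107) = 0.002227; e^(−k₂τ) = e^(−0.6474) = 0.5234.
C_S = 0.666×0.962/(0.0706−0.666) × (0.002227−0.5234) = (-1.076)×(-0.5212) = 0.5608 mol/L.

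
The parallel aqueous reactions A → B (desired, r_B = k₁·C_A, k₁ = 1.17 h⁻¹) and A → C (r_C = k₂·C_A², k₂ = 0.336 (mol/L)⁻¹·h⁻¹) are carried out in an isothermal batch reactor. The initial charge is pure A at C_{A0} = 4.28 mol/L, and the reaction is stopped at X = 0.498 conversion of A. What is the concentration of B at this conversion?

C_A = C_{A0}(1−X) = 2.149 mol/L.
Along a PFR/batch, dC_B/dC_A = −r_B/(r_B+r_C) = −k₁/(k₁+k₂·C_A).
Integrating from C_{A0} to C_A: C_B = (1.17/0.336)·ln[(1.17+0.336·4.28)/(1.17+0.336·2.15)] = 3.482·ln(2.608/1.892) = 1.118 mol/L.

1.12 mol/L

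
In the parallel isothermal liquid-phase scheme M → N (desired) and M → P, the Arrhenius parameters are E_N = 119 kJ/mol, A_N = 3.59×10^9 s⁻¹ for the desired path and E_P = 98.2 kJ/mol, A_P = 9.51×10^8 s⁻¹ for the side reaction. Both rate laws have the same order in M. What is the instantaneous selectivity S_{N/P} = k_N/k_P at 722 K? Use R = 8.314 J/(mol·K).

Since both paths have the same order in M, the concentration cancels and S_{N/P} = k_N/k_P = (A_N/A_P)·exp[(E_P−E_N)/(RT)].
(E_P−E_N)/(RT) = (98.2−119)×10³/(8.314×722) = -20800/6003 = -3.465.
k_N/k_P = (3.59×10^9/9.51×10^8)·exp(-3.465) = 3.775 × 0.03127 = 0.118.

0.118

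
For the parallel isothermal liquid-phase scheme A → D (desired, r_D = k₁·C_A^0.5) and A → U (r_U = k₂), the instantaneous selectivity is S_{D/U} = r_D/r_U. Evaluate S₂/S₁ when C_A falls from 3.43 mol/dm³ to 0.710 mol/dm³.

0.455

S_{D/U} = (k₁/k₂)·C_A^0.5, so S₂/S₁ = (C_{A,2}/C_{A,1})^0.5.
= (0.710/3.43)^0.5 = (0.2070)^0.5 = 0.455.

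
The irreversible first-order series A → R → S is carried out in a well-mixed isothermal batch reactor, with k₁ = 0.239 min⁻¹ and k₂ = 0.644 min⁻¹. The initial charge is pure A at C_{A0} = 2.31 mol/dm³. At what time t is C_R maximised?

For first-order series the maximum of C_R occurs at t_opt = ln(k₂/k₁)/(k₂−k₁).
= ln(0.644/0.239)/(0.644−0.239) = ln(2.695)/0.4050 = 0.9912/0.4050 = 2.45 min.

2.45 min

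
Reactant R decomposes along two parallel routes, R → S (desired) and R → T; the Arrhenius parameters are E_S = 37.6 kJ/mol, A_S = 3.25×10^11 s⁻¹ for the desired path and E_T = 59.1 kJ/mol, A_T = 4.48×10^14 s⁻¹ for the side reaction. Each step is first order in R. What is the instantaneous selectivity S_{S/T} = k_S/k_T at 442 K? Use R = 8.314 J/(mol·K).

k_S/k_T = (A_S/A_T)·exp[−(E_S−E_T)/(RT)] = (A_S/A_T)·exp[(E_T−E_S)/(RT)].
(E_T−E_S)/(RT) = (59.1−37.6)×10³/(8.314×442) = 21500/3675 = 5.851.
k_S/k_T = (3.25×10^11/4.48×10^14)·exp(5.851) = 7.254×10^-4 × 347.5 = 0.252.

0.252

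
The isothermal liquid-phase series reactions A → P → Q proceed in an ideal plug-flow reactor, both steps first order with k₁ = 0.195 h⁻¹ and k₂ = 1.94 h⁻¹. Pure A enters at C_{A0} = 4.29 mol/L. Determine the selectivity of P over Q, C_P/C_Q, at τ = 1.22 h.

0.579

The intermediate concentration in a first-order A→B→C sequence is C_P = k₁C_{A0}(e^(−k₁τ) − e^(−k₂τ))/(k₂−k₁).
e^(−k₁τ) = e^(−0.195×1.22) = e^(−0.2379) = 0.7883; e^(−k₂τ) = e^(−2.367) = 0.09378.
C_P = 0.195×4.29/(1.94−0.195) × (0.7883−0.09378) = 0.4794×0.6945 = 0.3329 mol/L.
C_A = C_{A0}e^(−k₁τ) = 3.382 mol/L, so C_Q = C_{A0}−C_A−C_P = 0.5753 mol/L; C_P/C_Q = 0.579.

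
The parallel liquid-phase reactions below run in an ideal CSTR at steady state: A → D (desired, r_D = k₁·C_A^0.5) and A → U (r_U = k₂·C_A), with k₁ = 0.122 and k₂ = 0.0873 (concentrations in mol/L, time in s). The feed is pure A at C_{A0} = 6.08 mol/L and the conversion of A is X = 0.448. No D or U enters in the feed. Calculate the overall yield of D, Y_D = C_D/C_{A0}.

0.194

Exit C_A = C_{A0}(1−X) = 6.08×0.552 = 3.356 mol/L.
In a CSTR the entire volume is at exit conditions, so r_D = 0.122×3.356^0.5 = 0.2235 and r_U = 0.0873×3.356 = 0.2930.
Fraction of consumed A going to D: r_D/(r_D+r_U) = 0.4327.
C_D = 0.4327·C_{A0}·X = 0.4327×6.08×0.448 = 1.18 mol/L; Y_D = C_D/C_{A0} = 0.194.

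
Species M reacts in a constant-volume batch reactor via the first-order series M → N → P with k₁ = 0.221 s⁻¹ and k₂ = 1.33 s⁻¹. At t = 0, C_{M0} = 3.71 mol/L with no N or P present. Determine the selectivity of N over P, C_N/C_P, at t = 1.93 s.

0.494

The intermediate concentration in a first-order A→B→C sequence is C_N = k₁C_{M0}(e^(−k₁t) − e^(−k₂t))/(k₂−k₁).
e^(−k₁t) = e^(−0.221×1.93) = e^(−0.4265) = 0.6528; e^(−k₂t) = e^(−2.567) = 0.07677.
C_N = 0.221×3.71/(1.33−0.221) × (0.6528−0.07677) = 0.7393×0.5760 = 0.4258 mol/L.
C_M = C_{M0}e^(−k₁t) = 2.422 mol/L, so C_P = C_{M0}−C_M−C_N = 0.8624 mol/L; C_N/C_P = 0.494.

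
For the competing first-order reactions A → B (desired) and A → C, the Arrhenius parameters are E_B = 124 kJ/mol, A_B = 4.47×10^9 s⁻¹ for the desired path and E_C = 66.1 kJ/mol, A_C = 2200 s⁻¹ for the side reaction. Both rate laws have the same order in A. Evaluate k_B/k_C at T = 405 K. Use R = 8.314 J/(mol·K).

Since both paths have the same order in A, the concentration cancels and S_{B/C} = k_B/k_C = (A_B/A_C)·exp[(E_C−E_B)/(RT)].
(E_C−E_B)/(RT) = (66.1−124)×10³/(8.314×405) = -57900/3367 = -17.20.
k_B/k_C = (4.47×10^9/2200)·exp(-17.20) = 2.032×10^6 × 3.405×10^-8 = 0.0692.

0.0692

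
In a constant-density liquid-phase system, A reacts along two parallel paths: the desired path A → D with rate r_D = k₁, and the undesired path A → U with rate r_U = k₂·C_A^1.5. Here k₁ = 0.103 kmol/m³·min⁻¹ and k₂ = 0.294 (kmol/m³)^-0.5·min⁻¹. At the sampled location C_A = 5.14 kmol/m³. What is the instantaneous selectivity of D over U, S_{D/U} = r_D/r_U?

0.0301

S_{D/U} = r_D/r_U = (k₁)/(k₂·C_A^1.5) = (k₁/k₂)·C_A^-1.5.
= (0.103) / (0.294×5.140^1.5) = 0.1030/3.426 = 0.0301.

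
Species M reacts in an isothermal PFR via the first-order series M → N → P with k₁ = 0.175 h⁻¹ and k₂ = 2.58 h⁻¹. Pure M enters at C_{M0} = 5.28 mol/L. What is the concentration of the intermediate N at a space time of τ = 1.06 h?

0.294 mol/L

Solving the coupled first-order balances gives C_N(τ) = [k₁/(k₂−k₁)]·C_{M0}·(e^(−k₁τ) − e^(−k₂τ)).
e^(−k₁τ) = e^(−0.175×1.06) = e^(−0.1855) = 0.8307; e^(−k₂τ) = e^(−2.735) = 0.06491.
C_N = 0.175×5.28/(2.58−0.175) × (0.8307−0.06491) = 0.3842×0.7658 = 0.2942 mol/L.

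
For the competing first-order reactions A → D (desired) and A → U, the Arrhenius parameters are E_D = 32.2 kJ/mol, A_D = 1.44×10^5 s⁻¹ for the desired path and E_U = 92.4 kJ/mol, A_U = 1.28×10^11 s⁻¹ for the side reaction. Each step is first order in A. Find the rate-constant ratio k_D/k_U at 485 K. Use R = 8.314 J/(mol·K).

3.43

Since both paths have the same order in A, the concentration cancels and S_{D/U} = k_D/k_U = (A_D/A_U)·exp[(E_U−E_D)/(RT)].
(E_U−E_D)/(RT) = (92.4−32.2)×10³/(8.314×485) = 60200/4032 = 14.93.
k_D/k_U = (1.44×10^5/1.28×10^11)·exp(14.93) = 1.125×10^-6 × 3.046×10^6 = 3.43.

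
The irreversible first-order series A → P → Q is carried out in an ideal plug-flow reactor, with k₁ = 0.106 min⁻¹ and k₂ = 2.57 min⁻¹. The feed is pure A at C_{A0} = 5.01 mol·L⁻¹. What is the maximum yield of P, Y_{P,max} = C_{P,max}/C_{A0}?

For a first-order series the maximum intermediate yield is C_{P,max}/C_{A0} = (k₁/k₂)^[k₂/(k₂−k₁)].
= (0.106/2.57)^(2.57/(2.57−0.106)) = (0.04125)^(1.043) = 0.03596.

0.0360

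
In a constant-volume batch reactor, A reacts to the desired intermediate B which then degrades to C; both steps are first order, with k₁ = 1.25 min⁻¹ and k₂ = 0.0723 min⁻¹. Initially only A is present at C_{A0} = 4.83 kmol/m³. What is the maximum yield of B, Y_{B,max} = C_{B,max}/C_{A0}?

0.839

Evaluating C_B at t_opt = ln(k₂/k₁)/(k₂−k₁) gives C_{B,max}/C_{A0} = (k₁/k₂)^[k₂/(k₂−k₁)].
= (1.25/0.0723)^(0.0723/(0.0723−1.25)) = (17.29)^(-0.06139) = 0.8395.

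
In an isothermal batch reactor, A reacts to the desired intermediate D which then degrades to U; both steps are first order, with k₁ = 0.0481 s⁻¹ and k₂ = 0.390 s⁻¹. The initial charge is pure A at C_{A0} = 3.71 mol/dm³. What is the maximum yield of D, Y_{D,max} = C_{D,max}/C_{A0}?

0.0919

For a first-order series the maximum intermediate yield is C_{D,max}/C_{A0} = (k₁/k₂)^[k₂/(k₂−k₁)].
= (0.0481/0.390)^(0.390/(0.390−0.0481)) = (0.1233)^(1.141) = 0.09188.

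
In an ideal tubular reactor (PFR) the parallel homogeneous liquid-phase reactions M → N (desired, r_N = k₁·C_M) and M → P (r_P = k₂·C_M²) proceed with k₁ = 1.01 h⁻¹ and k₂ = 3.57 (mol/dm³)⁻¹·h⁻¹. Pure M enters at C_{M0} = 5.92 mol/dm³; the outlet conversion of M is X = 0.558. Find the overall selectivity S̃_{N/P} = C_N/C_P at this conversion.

C_M = C_{M0}(1−X) = 2.617 mol/dm³.
Along a PFR/batch, dC_N/dC_M = −r_N/(r_N+r_P) = −k₁/(k₁+k₂·C_M).
Integrating from C_{M0} to C_M: C_N = (1.01/3.57)·ln[(1.01+3.57·5.92)/(1.01+3.57·2.62)] = 0.2829·ln(22.14/10.35) = 0.2151 mol/dm³.
C_P = (C_{M0}−C_M)−C_N = 3.088 mol/dm³; S̃_{N/P} = 0.2151/3.088 = 0.0697.

0.0697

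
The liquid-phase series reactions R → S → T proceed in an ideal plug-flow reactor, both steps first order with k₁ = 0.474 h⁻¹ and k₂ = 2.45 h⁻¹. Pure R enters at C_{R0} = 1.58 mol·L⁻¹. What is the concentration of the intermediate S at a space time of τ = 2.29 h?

The intermediate concentration in a first-order A→B→C sequence is C_S = k₁C_{R0}(e^(−k₁τ) − e^(−k₂τ))/(k₂−k₁).
e^(−k₁τ) = e^(−0.474×2.29) = e^(−1.085) = 0.3377; e^(−k₂τ) = e^(−5.611) = 0.003659.
C_S = 0.474×1.58/(2.45−0.474) × (0.3377−0.003659) = 0.3790×0.3341 = 0.1266 mol·L⁻¹.

0.127 mol·L⁻¹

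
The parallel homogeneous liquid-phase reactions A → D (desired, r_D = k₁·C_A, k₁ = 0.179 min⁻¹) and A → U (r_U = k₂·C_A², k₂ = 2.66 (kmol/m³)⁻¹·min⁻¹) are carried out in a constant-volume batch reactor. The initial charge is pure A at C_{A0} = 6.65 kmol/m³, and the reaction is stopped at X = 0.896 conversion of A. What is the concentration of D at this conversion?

0.147 kmol/m³

C_A = C_{A0}(1−X) = 0.6916 kmol/m³.
Along a PFR/batch, dC_D/dC_A = −r_D/(r_D+r_U) = −k₁/(k₁+k₂·C_A).
Integrating from C_{A0} to C_A: C_D = (0.179/2.66)·ln[(0.179+2.66·6.65)/(0.179+2.66·0.692)] = 0.06729·ln(17.87/2.019) = 0.1467 kmol/m³.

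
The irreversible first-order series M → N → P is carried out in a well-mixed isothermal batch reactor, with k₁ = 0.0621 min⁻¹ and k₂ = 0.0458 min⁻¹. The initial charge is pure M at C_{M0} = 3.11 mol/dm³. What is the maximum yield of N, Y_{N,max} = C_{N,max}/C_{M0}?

0.425

Evaluating C_N at t_opt = ln(k₂/k₁)/(k₂−k₁) gives C_{N,max}/C_{M0} = (k₁/k₂)^[k₂/(k₂−k₁)].
= (0.0621/0.0458)^(0.0458/(0.0458−0.0621)) = (1.356)^(-2.810) = 0.4251.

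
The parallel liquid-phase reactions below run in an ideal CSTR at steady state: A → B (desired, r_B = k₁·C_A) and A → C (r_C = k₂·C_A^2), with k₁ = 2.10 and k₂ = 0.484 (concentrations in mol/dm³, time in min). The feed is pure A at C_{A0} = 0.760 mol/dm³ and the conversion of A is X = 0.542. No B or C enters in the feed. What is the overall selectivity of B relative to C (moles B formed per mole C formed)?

Exit C_A = C_{A0}(1−X) = 0.760×0.458 = 0.3481 mol/dm³.
A CSTR operates uniformly at the exit composition, giving r_B = 0.7310 and r_C = 0.05864 (each k·C_A^n at C_A = 0.3481).
Overall selectivity = C_B/C_C = r_Bτ/(r_Cτ) = r_B/r_C = 12.5.

12.5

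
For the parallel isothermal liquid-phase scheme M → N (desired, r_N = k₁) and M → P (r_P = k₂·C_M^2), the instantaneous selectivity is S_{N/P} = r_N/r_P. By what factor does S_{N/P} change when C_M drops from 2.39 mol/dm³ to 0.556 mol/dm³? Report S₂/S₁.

18.5

S_{N/P} = (k₁/k₂)·C_M^-2, so S₂/S₁ = (C_{M,2}/C_{M,1})^-2.
= (0.556/2.39)^(-2) = (0.2326)^(-2) = 18.5.
Selectivity toward N rises as C_M falls — low-concentration operation is favoured.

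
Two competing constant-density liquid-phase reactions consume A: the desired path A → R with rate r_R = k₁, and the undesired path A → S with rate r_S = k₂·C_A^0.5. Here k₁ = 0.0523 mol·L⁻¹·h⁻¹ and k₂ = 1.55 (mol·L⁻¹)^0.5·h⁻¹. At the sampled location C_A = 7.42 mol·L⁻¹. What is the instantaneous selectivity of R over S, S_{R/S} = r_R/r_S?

S_{R/S} = r_R/r_S = (k₁)/(k₂·C_A^0.5) = (k₁/k₂)·C_A^-0.5.
= (0.0523) / (1.55×7.420^0.5) = 0.05230/4.222 = 0.0124.

0.0124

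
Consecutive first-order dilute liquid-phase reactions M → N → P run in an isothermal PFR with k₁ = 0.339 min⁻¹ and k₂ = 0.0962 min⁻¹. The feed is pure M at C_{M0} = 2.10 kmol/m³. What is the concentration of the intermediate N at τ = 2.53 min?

1.06 kmol/m³

The intermediate concentration in a first-order A→B→C sequence is C_N = k₁C_{M0}(e^(−k₁τ) − e^(−k₂τ))/(k₂−k₁).
e^(−k₁τ) = e^(−0.339×2.53) = e^(−0.8577) = 0.4241; e^(−k₂τ) = e^(−0.2434) = 0.7840.
C_N = 0.339×2.10/(0.0962−0.339) × (0.4241−0.7840) = (-2.932)×(-0.3598) = 1.055 kmol/m³.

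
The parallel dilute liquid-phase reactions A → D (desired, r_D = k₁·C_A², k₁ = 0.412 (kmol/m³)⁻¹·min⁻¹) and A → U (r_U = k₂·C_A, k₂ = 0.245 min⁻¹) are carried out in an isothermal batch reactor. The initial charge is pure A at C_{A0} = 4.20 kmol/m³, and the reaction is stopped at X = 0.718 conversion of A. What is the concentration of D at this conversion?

2.43 kmol/m³

C_A = C_{A0}(1−X) = 1.184 kmol/m³.
Along a PFR/batch, dC_U/dC_A = −r_U/(r_D+r_U) = −k₂/(k₂+k₁·C_A).
Integrating from C_{A0} to C_A: C_U = (0.245/0.412)·ln[(0.245+0.412·4.20)/(0.245+0.412·1.18)] = 0.5947·ln(1.975/0.7330) = 0.5896 kmol/m³.
Then C_D = (C_{A0}−C_A) − C_U = 3.016 − 0.5896 = 2.426 kmol/m³.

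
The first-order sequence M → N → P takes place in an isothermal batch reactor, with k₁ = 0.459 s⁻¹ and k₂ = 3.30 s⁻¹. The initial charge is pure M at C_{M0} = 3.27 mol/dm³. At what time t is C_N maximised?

0.694 s

For first-order series the maximum of C_N occurs at t_opt = ln(k₂/k₁)/(k₂−k₁).
= ln(3.30/0.459)/(3.30−0.459) = ln(7.190)/2.841 = 1.973/2.841 = 0.694 s.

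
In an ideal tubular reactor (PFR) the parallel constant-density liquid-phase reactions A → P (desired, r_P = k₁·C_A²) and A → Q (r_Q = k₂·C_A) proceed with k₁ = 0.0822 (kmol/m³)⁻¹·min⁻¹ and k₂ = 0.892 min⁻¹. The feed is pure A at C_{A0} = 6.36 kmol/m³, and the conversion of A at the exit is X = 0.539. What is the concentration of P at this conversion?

C_A = C_{A0}(1−X) = 2.932 kmol/m³.
Along a PFR/batch, dC_Q/dC_A = −r_Q/(r_P+r_Q) = −k₂/(k₂+k₁·C_A).
Integrating from C_{A0} to C_A: C_Q = (0.892/0.0822)·ln[(0.892+0.0822·6.36)/(0.892+0.0822·2.93)] = 10.85·ln(1.415/1.133) = 2.410 kmol/m³.
Then C_P = (C_{A0}−C_A) − C_Q = 3.428 − 2.410 = 1.018 kmol/m³.

1.02 kmol/m³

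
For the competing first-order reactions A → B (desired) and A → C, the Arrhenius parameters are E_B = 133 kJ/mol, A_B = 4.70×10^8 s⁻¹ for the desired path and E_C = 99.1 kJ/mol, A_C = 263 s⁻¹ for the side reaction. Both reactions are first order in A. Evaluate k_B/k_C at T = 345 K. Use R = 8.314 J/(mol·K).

13.2

k_B/k_C = (A_B/A_C)·exp[−(E_B−E_C)/(RT)] = (A_B/A_C)·exp[(E_C−E_B)/(RT)].
(E_C−E_B)/(RT) = (99.1−133)×10³/(8.314×345) = -33900/2868 = -11.82.
k_B/k_C = (4.70×10^8/263)·exp(-11.82) = 1.787×10^6 × 7.365×10^-6 = 13.2.
Since E_B > E_C, raising the temperature improves selectivity toward B.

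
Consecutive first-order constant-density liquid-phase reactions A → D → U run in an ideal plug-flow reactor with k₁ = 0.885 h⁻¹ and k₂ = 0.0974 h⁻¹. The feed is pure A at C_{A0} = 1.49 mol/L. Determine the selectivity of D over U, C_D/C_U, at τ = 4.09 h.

For first-order series with pure A initially, C_D(τ) = k₁C_{A0}/(k₂−k₁)·(e^(−k₁τ) − e^(−k₂τ)).
e^(−k₁τ) = e^(−0.885×4.09) = e^(−3.620) = 0.02679; e^(−k₂τ) = e^(−0.3984) = 0.6714.
C_D = 0.885×1.49/(0.0974−0.885) × (0.02679−0.6714) = (-1.674)×(-0.6446) = 1.079 mol/L.
C_A = C_{A0}e^(−k₁τ) = 0.03992 mol/L, so C_U = C_{A0}−C_A−C_D = 0.3708 mol/L; C_D/C_U = 2.91.

2.91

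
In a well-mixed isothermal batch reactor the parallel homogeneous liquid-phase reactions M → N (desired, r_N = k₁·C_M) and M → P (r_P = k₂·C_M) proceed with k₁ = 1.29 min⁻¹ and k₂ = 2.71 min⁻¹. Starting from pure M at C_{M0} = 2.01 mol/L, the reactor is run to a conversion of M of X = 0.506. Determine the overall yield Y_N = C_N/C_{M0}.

0.163

C_M = C_{M0}(1−X) = 0.9929 mol/L.
Both paths are first order in M, so the instantaneous fraction to N is constant: dC_N/d(−C_M) = k₁/(k₁+k₂) = 0.3225.
C_N = 0.3225·(C_{M0}−C_M) = 0.3225×1.017 = 0.328 mol/L.
Y_N = C_N/C_{M0} = 0.3280/2.01 = 0.163.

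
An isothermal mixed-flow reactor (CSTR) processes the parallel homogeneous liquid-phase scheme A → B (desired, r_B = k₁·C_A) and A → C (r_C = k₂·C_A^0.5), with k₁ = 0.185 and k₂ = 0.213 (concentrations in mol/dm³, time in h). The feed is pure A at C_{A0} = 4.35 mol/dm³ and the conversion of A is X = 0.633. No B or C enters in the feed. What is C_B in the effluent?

1.44 mol/dm³

Exit C_A = C_{A0}(1−X) = 4.35×0.367 = 1.596 mol/dm³.
A CSTR operates uniformly at the exit composition, giving r_B = 0.2953 and r_C = 0.2691 (each k·C_A^n at C_A = 1.596).
Fraction of consumed A going to B: r_B/(r_B+r_C) = 0.5232.
C_B = 0.5232·C_{A0}·X = 0.5232×4.35×0.633 = 1.44 mol/dm³.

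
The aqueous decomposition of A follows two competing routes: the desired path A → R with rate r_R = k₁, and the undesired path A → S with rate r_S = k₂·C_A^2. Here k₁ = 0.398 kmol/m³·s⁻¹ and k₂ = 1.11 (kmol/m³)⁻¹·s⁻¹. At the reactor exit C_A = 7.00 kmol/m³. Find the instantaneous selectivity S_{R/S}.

0.00732

S_{R/S} = r_R/r_S = (k₁)/(k₂·C_A^2) = (k₁/k₂)·C_A^-2.
= (0.398) / (1.11×7.000^2) = 0.3980/54.39 = 0.00732.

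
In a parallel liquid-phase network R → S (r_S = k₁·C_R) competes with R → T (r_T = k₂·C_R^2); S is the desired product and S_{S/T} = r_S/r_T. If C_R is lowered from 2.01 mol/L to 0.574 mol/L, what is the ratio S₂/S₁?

S_{S/T} = (k₁/k₂)·C_R⁻¹, so S₂/S₁ = (C_{R,2}/C_{R,1})⁻¹.
= 2.01/0.574 = 3.50.
Selectivity toward S rises as C_R falls — low-concentration operation is favoured.

3.50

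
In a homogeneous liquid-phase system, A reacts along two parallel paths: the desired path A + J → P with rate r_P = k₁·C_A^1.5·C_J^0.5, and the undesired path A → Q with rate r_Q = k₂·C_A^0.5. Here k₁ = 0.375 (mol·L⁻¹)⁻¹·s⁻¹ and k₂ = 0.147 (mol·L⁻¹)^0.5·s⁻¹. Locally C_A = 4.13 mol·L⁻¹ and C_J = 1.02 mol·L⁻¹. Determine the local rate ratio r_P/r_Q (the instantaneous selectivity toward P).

S_{P/Q} = r_P/r_Q = (k₁·C_A^1.5·C_J^0.5)/(k₂·C_A^0.5) = (k₁/k₂)·C_A·C_J^0.5.
= (0.375×4.130^1.5×1.020^0.5) / (0.147×4.130^0.5) = 3.179/0.2987 = 10.6.
Since the desired path is higher order in A, keeping C_A high (PFR or concentrated feed) favours P.

10.6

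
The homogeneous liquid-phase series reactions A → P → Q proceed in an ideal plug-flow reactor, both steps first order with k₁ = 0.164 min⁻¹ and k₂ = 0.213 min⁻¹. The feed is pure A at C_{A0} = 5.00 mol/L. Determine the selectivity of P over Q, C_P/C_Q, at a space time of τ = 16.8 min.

The intermediate concentration in a first-order A→B→C sequence is C_P = k₁C_{A0}(e^(−k₁τ) − e^(−k₂τ))/(k₂−k₁).
e^(−k₁τ) = e^(−0.164×16.8) = e^(−2.755) = 0.06360; e^(−k₂τ) = e^(−3.578) = 0.02792.
C_P = 0.164×5.00/(0.213−0.164) × (0.06360−0.02792) = 16.73×0.03568 = 0.5970 mol/L.
C_A = C_{A0}e^(−k₁τ) = 0.3180 mol/L, so C_Q = C_{A0}−C_A−C_P = 4.085 mol/L; C_P/C_Q = 0.146.

0.146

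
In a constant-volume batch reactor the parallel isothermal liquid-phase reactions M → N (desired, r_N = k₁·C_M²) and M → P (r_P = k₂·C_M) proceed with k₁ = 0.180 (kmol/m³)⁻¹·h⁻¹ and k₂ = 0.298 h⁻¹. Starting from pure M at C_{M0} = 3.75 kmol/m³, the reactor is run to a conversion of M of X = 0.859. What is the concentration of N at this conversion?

C_M = C_{M0}(1−X) = 0.5288 kmol/m³.
Along a PFR/batch, dC_P/dC_M = −r_P/(r_N+r_P) = −k₂/(k₂+k₁·C_M).
Integrating from C_{M0} to C_M: C_P = (0.298/0.180)·ln[(0.298+0.180·3.75)/(0.298+0.180·0.529)] = 1.656·ln(0.9730/0.3932) = 1.500 kmol/m³.
Then C_N = (C_{M0}−C_M) − C_P = 3.221 − 1.500 = 1.721 kmol/m³.

1.72 kmol/m³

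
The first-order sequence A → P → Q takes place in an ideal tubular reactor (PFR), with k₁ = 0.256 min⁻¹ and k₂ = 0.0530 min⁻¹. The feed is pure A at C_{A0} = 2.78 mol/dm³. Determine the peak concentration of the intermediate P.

Evaluating C_P at τ_opt = ln(k₂/k₁)/(k₂−k₁) gives C_{P,max}/C_{A0} = (k₁/k₂)^[k₂/(k₂−k₁)].
= (0.256/0.0530)^(0.0530/(0.0530−0.256)) = (4.830)^(-0.2611) = 0.6629.
C_{P,max} = 0.6629×2.78 = 1.84 mol/dm³.

1.84 mol/dm³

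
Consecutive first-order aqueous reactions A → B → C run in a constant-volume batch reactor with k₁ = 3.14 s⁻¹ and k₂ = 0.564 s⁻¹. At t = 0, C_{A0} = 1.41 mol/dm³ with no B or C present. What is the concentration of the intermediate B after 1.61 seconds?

0.682 mol/dm³

Solving the coupled first-order balances gives C_B(t) = [k₁/(k₂−k₁)]·C_{A0}·(e^(−k₁t) − e^(−k₂t)).
e^(−k₁t) = e^(−3.14×1.61) = e^(−5.055) = 0.006375; e^(−k₂t) = e^(−0.9080) = 0.4033.
C_B = 3.14×1.41/(0.564−3.14) × (0.006375−0.4033) = (-1.719)×(-0.3969) = 0.6822 mol/dm³.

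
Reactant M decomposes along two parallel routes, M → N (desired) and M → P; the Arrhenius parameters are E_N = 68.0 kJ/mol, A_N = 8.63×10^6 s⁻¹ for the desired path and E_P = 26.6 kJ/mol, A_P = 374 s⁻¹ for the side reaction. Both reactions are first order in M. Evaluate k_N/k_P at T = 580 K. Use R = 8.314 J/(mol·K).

4.31

Since both paths have the same order in M, the concentration cancels and S_{N/P} = k_N/k_P = (A_N/A_P)·exp[(E_P−E_N)/(RT)].
(E_P−E_N)/(RT) = (26.6−68.0)×10³/(8.314×580) = -41400/4822 = -8.585.
k_N/k_P = (8.63×10^6/374)·exp(-8.585) = 23075 × 1.868×10^-4 = 4.31.
Since E_N > E_P, raising the temperature improves selectivity toward N.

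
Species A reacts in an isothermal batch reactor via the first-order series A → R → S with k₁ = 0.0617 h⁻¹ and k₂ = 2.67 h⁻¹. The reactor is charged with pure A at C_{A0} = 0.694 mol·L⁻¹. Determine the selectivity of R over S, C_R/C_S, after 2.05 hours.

0.212

For first-order series with pure A initially, C_R(t) = k₁C_{A0}/(k₂−k₁)·(e^(−k₁t) − e^(−k₂t)).
e^(−k₁t) = e^(−0.0617×2.05) = e^(−0.1265) = 0.8812; e^(−k₂t) = e^(−5.473) = 0.004197.
C_R = 0.0617×0.694/(2.67−0.0617) × (0.8812−0.004197) = 0.01642×0.8770 = 0.01440 mol·L⁻¹.
C_A = C_{A0}e^(−k₁t) = 0.6115 mol·L⁻¹, so C_S = C_{A0}−C_A−C_R = 0.06806 mol·L⁻¹; C_R/C_S = 0.212.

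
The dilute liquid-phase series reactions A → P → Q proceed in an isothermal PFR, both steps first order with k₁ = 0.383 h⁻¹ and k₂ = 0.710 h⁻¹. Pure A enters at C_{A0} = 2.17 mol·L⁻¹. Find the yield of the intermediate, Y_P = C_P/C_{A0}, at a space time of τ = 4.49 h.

Solving the coupled first-order balances gives C_P(τ) = [k₁/(k₂−k₁)]·C_{A0}·(e^(−k₁τ) − e^(−k₂τ)).
e^(−k₁τ) = e^(−0.383×4.49) = e^(−1.720) = 0.1791; e^(−k₂τ) = e^(−3.188) = 0.04126.
C_P = 0.383×2.17/(0.710−0.383) × (0.1791−0.04126) = 2.542×0.1379 = 0.3504 mol·L⁻¹.
Y_P = C_P/C_{A0} = 0.3504/2.17 = 0.161.

0.161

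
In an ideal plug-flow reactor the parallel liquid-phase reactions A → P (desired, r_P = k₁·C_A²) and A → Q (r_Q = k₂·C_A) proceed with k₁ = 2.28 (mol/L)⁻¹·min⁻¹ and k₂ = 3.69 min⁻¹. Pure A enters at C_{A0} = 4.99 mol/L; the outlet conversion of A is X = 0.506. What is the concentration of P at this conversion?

C_A = C_{A0}(1−X) = 2.465 mol/L.
Along a PFR/batch, dC_Q/dC_A = −r_Q/(r_P+r_Q) = −k₂/(k₂+k₁·C_A).
Integrating from C_{A0} to C_A: C_Q = (3.69/2.28)·ln[(3.69+2.28·4.99)/(3.69+2.28·2.47)] = 1.618·ln(15.07/9.310) = 0.7791 mol/L.
Then C_P = (C_{A0}−C_A) − C_Q = 2.525 − 0.7791 = 1.746 mol/L.

1.75 mol/L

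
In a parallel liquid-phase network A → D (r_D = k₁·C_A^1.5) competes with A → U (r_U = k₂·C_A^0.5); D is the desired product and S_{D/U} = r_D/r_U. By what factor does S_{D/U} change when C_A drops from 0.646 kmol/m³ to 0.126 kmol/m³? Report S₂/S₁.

0.195

S_{D/U} = (k₁/k₂)·C_A, so S₂/S₁ = (C_{A,2}/C_{A,1}).
= 0.126/0.646 = 0.195.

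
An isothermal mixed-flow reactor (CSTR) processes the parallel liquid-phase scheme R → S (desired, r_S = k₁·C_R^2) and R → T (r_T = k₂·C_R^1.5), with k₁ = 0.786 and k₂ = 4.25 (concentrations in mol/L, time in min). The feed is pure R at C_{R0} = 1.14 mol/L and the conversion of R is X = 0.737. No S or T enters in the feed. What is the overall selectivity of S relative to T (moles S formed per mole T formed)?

Exit C_R = C_{R0}(1−X) = 1.14×0.263 = 0.2998 mol/L.
Rates in a CSTR are evaluated at the outlet concentration: r_S = 0.786×0.2998^2 = 0.07066, r_T = 4.25×0.2998^1.5 = 0.6977.
Overall selectivity = C_S/C_T = r_Sτ/(r_Tτ) = r_S/r_T = 0.101.

0.101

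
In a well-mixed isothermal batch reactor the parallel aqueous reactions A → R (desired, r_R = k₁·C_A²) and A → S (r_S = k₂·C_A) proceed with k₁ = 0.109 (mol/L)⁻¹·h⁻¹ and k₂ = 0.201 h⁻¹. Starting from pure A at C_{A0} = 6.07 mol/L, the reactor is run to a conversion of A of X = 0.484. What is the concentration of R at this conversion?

C_A = C_{A0}(1−X) = 3.132 mol/L.
Along a PFR/batch, dC_S/dC_A = −r_S/(r_R+r_S) = −k₂/(k₂+k₁·C_A).
Integrating from C_{A0} to C_A: C_S = (0.201/0.109)·ln[(0.201+0.109·6.07)/(0.201+0.109·3.13)] = 1.844·ln(0.8626/0.5424) = 0.8556 mol/L.
Then C_R = (C_{A0}−C_A) − C_S = 2.938 − 0.8556 = 2.082 mol/L.

2.08 mol/L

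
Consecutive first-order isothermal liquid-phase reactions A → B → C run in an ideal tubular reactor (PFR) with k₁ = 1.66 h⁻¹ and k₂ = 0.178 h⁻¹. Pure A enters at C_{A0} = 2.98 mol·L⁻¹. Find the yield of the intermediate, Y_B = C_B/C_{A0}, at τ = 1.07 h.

The intermediate concentration in a first-order A→B→C sequence is C_B = k₁C_{A0}(e^(−k₁τ) − e^(−k₂τ))/(k₂−k₁).
e^(−k₁τ) = e^(−1.66×1.07) = e^(−1.776) = 0.1693; e^(−k₂τ) = e^(−0.1905) = 0.8266.
C_B = 1.66×2.98/(0.178−1.66) × (0.1693−0.8266) = (-3.338)×(-0.6573) = 2.194 mol·L⁻¹.
Y_B = C_B/C_{A0} = 2.194/2.98 = 0.736.

0.736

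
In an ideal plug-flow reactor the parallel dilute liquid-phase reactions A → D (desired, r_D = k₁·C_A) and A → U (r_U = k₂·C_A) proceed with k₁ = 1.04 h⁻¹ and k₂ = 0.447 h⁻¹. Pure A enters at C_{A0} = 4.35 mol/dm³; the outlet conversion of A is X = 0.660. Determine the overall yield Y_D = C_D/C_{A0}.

C_A = C_{A0}(1−X) = 1.479 mol/dm³.
Both paths are first order in A, so the instantaneous fraction to D is constant: dC_D/d(−C_A) = k₁/(k₁+k₂) = 0.6994.
C_D = 0.6994·(C_{A0}−C_A) = 0.6994×2.871 = 2.01 mol/dm³.
Y_D = C_D/C_{A0} = 2.008/4.35 = 0.462.

0.462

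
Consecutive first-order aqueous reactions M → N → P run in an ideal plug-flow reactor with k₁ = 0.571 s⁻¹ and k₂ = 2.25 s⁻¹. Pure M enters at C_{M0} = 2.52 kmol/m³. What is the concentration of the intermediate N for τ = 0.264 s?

Solving the coupled first-order balances gives C_N(τ) = [k₁/(k₂−k₁)]·C_{M0}·(e^(−k₁τ) − e^(−k₂τ)).
e^(−k₁τ) = e^(−0.571×0.264) = e^(−0.1507) = 0.8601; e^(−k₂τ) = e^(−0.5940) = 0.5521.
C_N = 0.571×2.52/(2.25−0.571) × (0.8601−0.5521) = 0.8570×0.3080 = 0.2639 kmol/m³.

0.264 kmol/m³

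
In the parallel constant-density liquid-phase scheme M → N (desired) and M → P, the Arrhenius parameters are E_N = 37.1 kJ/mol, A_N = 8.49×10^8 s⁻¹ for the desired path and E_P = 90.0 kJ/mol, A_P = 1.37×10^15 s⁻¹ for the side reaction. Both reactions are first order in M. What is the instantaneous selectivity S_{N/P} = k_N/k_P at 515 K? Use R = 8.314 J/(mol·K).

0.144

Since both paths have the same order in M, the concentration cancels and S_{N/P} = k_N/k_P = (A_N/A_P)·exp[(E_P−E_N)/(RT)].
(E_P−E_N)/(RT) = (90.0−37.1)×10³/(8.314×515) = 52900/4282 = 12.35.
k_N/k_P = (8.49×10^8/1.37×10^15)·exp(12.35) = 6.197×10^-7 × 2.321×10^5 = 0.144.
Since E_N < E_P, lowering the temperature improves selectivity toward N.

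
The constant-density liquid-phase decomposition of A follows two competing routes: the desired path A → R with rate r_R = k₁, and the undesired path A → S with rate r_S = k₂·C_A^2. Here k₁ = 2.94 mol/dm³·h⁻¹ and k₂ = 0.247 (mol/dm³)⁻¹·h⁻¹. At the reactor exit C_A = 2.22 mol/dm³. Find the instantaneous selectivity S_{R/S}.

S_{R/S} = r_R/r_S = (k₁)/(k₂·C_A^2) = (k₁/k₂)·C_A^-2.
= (2.94) / (0.247×2.220^2) = 2.940/1.217 = 2.42.
The undesired path is higher order in A, so low C_A (CSTR or dilute feed) favours R.

2.42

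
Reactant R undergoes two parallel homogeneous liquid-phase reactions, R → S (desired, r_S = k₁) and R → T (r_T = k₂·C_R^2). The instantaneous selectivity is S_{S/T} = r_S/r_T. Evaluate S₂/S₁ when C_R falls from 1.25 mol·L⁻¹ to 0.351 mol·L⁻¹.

12.7

S_{S/T} = (k₁/k₂)·C_R^-2, so S₂/S₁ = (C_{R,2}/C_{R,1})^-2.
= (0.351/1.25)^(-2) = (0.2808)^(-2) = 12.7.
Selectivity toward S rises as C_R falls — low-concentration operation is favoured.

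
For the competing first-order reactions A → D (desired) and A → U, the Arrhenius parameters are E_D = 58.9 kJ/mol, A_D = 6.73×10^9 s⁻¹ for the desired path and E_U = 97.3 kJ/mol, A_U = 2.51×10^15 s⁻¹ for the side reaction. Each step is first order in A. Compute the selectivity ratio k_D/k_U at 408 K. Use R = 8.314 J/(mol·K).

With equal orders, S_{D/U} = k_D/k_U = (A_D/A_U)·exp[(E_U−E_D)/(RT)].
(E_U−E_D)/(RT) = (97.3−58.9)×10³/(8.314×408) = 38400/3392 = 11.32.
k_D/k_U = (6.73×10^9/2.51×10^15)·exp(11.32) = 2.681×10^-6 × 82486 = 0.221.
Since E_D < E_U, lowering the temperature improves selectivity toward D.

0.221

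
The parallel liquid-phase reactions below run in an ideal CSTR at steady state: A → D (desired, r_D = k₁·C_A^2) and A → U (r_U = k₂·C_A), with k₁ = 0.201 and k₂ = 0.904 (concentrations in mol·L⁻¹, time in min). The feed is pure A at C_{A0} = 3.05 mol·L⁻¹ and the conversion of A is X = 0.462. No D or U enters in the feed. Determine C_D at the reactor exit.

0.377 mol·L⁻¹

Exit C_A = C_{A0}(1−X) = 3.05×0.538 = 1.641 mol·L⁻¹.
In a CSTR the entire volume is at exit conditions, so r_D = 0.201×1.641^2 = 0.5412 and r_U = 0.904×1.641 = 1.483.
Fraction of consumed A going to D: r_D/(r_D+r_U) = 0.2673.
C_D = 0.2673·C_{A0}·X = 0.2673×3.05×0.462 = 0.377 mol·L⁻¹.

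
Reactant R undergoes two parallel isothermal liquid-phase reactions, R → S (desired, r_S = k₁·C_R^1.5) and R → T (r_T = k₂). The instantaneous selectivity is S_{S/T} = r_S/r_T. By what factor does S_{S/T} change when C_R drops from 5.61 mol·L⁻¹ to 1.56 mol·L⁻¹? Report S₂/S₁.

0.147

S_{S/T} = (k₁/k₂)·C_R^1.5, so S₂/S₁ = (C_{R,2}/C_{R,1})^1.5.
= (1.56/5.61)^1.5 = (0.2781)^1.5 = 0.147.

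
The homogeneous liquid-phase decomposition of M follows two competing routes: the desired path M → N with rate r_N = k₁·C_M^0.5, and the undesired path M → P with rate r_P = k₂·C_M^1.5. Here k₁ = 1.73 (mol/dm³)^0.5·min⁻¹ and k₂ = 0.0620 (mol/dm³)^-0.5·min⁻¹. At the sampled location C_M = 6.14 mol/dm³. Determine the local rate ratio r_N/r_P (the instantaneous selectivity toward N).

S_{N/P} = r_N/r_P = (k₁·C_M^0.5)/(k₂·C_M^1.5) = (k₁/k₂)·C_M⁻¹.
= (1.73×6.140^0.5) / (0.0620×6.140^1.5) = 4.287/0.9433 = 4.54.

4.54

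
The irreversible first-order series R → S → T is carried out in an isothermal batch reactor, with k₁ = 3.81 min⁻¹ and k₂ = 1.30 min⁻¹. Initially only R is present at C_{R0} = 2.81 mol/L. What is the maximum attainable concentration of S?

For a first-order series the maximum intermediate yield is C_{S,max}/C_{R0} = (k₁/k₂)^[k₂/(k₂−k₁)].
= (3.81/1.30)^(1.30/(1.30−3.81)) = (2.931)^(-0.5179) = 0.5730.
C_{S,max} = 0.5730×2.81 = 1.61 mol/L.

1.61 mol/L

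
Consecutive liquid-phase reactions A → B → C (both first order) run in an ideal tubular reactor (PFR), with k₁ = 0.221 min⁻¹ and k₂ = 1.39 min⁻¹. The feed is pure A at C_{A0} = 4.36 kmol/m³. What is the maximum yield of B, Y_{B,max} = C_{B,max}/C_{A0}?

0.112

Evaluating C_B at τ_opt = ln(k₂/k₁)/(k₂−k₁) gives C_{B,max}/C_{A0} = (k₁/k₂)^[k₂/(k₂−k₁)].
= (0.221/1.39)^(1.39/(1.39−0.221)) = (0.1590)^(1.189) = 0.1123.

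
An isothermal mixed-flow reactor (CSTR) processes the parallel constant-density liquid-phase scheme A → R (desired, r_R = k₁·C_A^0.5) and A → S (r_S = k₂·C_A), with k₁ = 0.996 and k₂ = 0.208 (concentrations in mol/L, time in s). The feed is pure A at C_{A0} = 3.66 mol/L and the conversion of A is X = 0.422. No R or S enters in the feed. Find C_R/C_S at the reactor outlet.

Exit C_A = C_{A0}(1−X) = 3.66×0.578 = 2.115 mol/L.
Rates in a CSTR are evaluated at the outlet concentration: r_R = 0.996×2.115^0.5 = 1.449, r_S = 0.208×2.115 = 0.4400.
Overall selectivity = C_R/C_S = r_Rτ/(r_Sτ) = r_R/r_S = 3.29.

3.29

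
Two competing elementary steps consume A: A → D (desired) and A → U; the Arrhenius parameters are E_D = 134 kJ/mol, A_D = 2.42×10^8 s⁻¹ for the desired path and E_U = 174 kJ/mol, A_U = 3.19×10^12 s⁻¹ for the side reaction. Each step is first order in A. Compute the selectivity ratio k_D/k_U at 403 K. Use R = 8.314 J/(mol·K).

11.6

Since both paths have the same order in A, the concentration cancels and S_{D/U} = k_D/k_U = (A_D/A_U)·exp[(E_U−E_D)/(RT)].
(E_U−E_D)/(RT) = (174−134)×10³/(8.314×403) = 40000/3351 = 11.94.
k_D/k_U = (2.42×10^8/3.19×10^12)·exp(11.94) = 7.586×10^-5 × 1.530×10^5 = 11.6.
Since E_D < E_U, lowering the temperature improves selectivity toward D.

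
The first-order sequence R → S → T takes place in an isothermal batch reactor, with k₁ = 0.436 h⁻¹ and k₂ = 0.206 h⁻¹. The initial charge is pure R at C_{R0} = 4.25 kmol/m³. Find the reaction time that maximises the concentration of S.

For first-order series the maximum of C_S occurs at t_opt = ln(k₂/k₁)/(k₂−k₁).
= ln(0.206/0.436)/(0.206−0.436) = ln(0.4725)/-0.2300 = -0.7498/-0.2300 = 3.26 h.

3.26 h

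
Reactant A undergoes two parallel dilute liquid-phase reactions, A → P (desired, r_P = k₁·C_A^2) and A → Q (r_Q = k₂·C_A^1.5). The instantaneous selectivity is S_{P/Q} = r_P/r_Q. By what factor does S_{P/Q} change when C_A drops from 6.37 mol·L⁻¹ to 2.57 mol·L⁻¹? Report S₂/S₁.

S_{P/Q} = (k₁/k₂)·C_A^0.5, so S₂/S₁ = (C_{A,2}/C_{A,1})^0.5.
= (2.57/6.37)^0.5 = (0.4035)^0.5 = 0.635.

0.635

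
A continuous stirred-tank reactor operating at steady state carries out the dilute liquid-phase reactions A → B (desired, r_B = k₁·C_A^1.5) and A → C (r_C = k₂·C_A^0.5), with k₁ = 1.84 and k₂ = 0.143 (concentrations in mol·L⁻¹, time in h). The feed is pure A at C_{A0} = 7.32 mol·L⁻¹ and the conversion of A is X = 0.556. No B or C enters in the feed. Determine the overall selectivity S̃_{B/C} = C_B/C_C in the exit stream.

Exit C_A = C_{A0}(1−X) = 7.32×0.444 = 3.250 mol·L⁻¹.
In a CSTR the entire volume is at exit conditions, so r_B = 1.84×3.250^1.5 = 10.78 and r_C = 0.143×3.250^0.5 = 0.2578.
Overall selectivity = C_B/C_C = r_Bτ/(r_Cτ) = r_B/r_C = 41.8.

41.8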